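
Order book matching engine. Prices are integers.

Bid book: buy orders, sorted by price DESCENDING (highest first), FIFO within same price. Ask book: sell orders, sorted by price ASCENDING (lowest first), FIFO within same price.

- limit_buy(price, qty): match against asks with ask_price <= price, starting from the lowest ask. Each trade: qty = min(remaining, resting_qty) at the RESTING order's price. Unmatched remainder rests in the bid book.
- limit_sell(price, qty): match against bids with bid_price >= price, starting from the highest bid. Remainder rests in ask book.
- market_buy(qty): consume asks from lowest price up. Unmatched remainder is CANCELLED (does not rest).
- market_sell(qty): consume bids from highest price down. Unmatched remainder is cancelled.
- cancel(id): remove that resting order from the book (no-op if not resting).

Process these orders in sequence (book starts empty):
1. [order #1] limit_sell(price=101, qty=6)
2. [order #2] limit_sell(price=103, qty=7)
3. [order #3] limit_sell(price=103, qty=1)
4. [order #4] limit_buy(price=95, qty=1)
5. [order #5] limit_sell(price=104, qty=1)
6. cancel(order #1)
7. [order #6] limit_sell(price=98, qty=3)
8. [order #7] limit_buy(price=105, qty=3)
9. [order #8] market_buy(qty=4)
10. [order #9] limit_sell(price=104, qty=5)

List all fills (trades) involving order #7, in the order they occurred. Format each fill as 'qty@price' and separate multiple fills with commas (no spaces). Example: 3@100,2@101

Answer: 3@98

Derivation:
After op 1 [order #1] limit_sell(price=101, qty=6): fills=none; bids=[-] asks=[#1:6@101]
After op 2 [order #2] limit_sell(price=103, qty=7): fills=none; bids=[-] asks=[#1:6@101 #2:7@103]
After op 3 [order #3] limit_sell(price=103, qty=1): fills=none; bids=[-] asks=[#1:6@101 #2:7@103 #3:1@103]
After op 4 [order #4] limit_buy(price=95, qty=1): fills=none; bids=[#4:1@95] asks=[#1:6@101 #2:7@103 #3:1@103]
After op 5 [order #5] limit_sell(price=104, qty=1): fills=none; bids=[#4:1@95] asks=[#1:6@101 #2:7@103 #3:1@103 #5:1@104]
After op 6 cancel(order #1): fills=none; bids=[#4:1@95] asks=[#2:7@103 #3:1@103 #5:1@104]
After op 7 [order #6] limit_sell(price=98, qty=3): fills=none; bids=[#4:1@95] asks=[#6:3@98 #2:7@103 #3:1@103 #5:1@104]
After op 8 [order #7] limit_buy(price=105, qty=3): fills=#7x#6:3@98; bids=[#4:1@95] asks=[#2:7@103 #3:1@103 #5:1@104]
After op 9 [order #8] market_buy(qty=4): fills=#8x#2:4@103; bids=[#4:1@95] asks=[#2:3@103 #3:1@103 #5:1@104]
After op 10 [order #9] limit_sell(price=104, qty=5): fills=none; bids=[#4:1@95] asks=[#2:3@103 #3:1@103 #5:1@104 #9:5@104]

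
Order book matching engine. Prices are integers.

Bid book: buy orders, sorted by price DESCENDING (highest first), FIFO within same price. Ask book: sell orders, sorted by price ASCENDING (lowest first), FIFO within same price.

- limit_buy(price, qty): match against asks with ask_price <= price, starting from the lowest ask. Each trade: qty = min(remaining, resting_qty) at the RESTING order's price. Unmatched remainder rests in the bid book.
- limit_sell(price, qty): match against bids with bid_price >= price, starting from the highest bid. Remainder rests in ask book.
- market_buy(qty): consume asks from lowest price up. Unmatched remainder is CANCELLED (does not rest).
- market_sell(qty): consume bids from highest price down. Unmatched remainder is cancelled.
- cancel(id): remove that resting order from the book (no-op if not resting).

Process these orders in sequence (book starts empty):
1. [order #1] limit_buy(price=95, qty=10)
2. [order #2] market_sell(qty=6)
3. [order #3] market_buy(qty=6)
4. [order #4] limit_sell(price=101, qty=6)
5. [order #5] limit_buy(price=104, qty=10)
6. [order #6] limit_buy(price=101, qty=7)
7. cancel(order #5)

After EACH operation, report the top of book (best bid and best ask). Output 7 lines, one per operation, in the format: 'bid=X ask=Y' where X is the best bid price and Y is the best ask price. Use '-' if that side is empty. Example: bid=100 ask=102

Answer: bid=95 ask=-
bid=95 ask=-
bid=95 ask=-
bid=95 ask=101
bid=104 ask=-
bid=104 ask=-
bid=101 ask=-

Derivation:
After op 1 [order #1] limit_buy(price=95, qty=10): fills=none; bids=[#1:10@95] asks=[-]
After op 2 [order #2] market_sell(qty=6): fills=#1x#2:6@95; bids=[#1:4@95] asks=[-]
After op 3 [order #3] market_buy(qty=6): fills=none; bids=[#1:4@95] asks=[-]
After op 4 [order #4] limit_sell(price=101, qty=6): fills=none; bids=[#1:4@95] asks=[#4:6@101]
After op 5 [order #5] limit_buy(price=104, qty=10): fills=#5x#4:6@101; bids=[#5:4@104 #1:4@95] asks=[-]
After op 6 [order #6] limit_buy(price=101, qty=7): fills=none; bids=[#5:4@104 #6:7@101 #1:4@95] asks=[-]
After op 7 cancel(order #5): fills=none; bids=[#6:7@101 #1:4@95] asks=[-]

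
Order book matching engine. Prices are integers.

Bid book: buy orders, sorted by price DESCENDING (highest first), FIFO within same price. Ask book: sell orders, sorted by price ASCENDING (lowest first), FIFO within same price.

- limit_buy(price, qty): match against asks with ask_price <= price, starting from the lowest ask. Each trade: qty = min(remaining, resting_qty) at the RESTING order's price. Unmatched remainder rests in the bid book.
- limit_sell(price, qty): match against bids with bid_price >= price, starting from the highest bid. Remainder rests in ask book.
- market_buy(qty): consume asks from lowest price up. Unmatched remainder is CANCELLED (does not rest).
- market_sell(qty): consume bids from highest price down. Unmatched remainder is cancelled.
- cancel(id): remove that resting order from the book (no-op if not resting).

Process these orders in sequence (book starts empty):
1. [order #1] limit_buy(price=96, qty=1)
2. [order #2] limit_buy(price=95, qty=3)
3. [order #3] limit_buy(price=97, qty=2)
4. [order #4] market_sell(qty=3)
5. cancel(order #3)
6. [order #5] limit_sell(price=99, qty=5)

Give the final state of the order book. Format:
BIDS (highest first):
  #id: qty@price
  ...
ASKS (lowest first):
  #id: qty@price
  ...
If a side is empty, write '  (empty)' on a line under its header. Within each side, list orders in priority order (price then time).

After op 1 [order #1] limit_buy(price=96, qty=1): fills=none; bids=[#1:1@96] asks=[-]
After op 2 [order #2] limit_buy(price=95, qty=3): fills=none; bids=[#1:1@96 #2:3@95] asks=[-]
After op 3 [order #3] limit_buy(price=97, qty=2): fills=none; bids=[#3:2@97 #1:1@96 #2:3@95] asks=[-]
After op 4 [order #4] market_sell(qty=3): fills=#3x#4:2@97 #1x#4:1@96; bids=[#2:3@95] asks=[-]
After op 5 cancel(order #3): fills=none; bids=[#2:3@95] asks=[-]
After op 6 [order #5] limit_sell(price=99, qty=5): fills=none; bids=[#2:3@95] asks=[#5:5@99]

Answer: BIDS (highest first):
  #2: 3@95
ASKS (lowest first):
  #5: 5@99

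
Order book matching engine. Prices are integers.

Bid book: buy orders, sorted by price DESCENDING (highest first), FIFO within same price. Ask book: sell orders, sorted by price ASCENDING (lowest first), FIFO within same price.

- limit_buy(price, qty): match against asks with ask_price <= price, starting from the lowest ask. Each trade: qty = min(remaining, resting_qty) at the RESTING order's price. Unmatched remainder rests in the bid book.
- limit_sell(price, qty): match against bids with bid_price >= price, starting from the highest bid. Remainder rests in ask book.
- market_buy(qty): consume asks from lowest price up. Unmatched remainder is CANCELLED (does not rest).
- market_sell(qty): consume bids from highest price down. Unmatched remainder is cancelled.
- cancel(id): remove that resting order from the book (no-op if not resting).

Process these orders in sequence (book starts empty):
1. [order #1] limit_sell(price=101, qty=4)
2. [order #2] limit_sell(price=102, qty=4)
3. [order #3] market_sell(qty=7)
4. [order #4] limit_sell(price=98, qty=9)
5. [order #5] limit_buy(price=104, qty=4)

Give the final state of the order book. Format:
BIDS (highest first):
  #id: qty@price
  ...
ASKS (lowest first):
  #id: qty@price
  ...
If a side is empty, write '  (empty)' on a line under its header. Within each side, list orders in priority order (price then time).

After op 1 [order #1] limit_sell(price=101, qty=4): fills=none; bids=[-] asks=[#1:4@101]
After op 2 [order #2] limit_sell(price=102, qty=4): fills=none; bids=[-] asks=[#1:4@101 #2:4@102]
After op 3 [order #3] market_sell(qty=7): fills=none; bids=[-] asks=[#1:4@101 #2:4@102]
After op 4 [order #4] limit_sell(price=98, qty=9): fills=none; bids=[-] asks=[#4:9@98 #1:4@101 #2:4@102]
After op 5 [order #5] limit_buy(price=104, qty=4): fills=#5x#4:4@98; bids=[-] asks=[#4:5@98 #1:4@101 #2:4@102]

Answer: BIDS (highest first):
  (empty)
ASKS (lowest first):
  #4: 5@98
  #1: 4@101
  #2: 4@102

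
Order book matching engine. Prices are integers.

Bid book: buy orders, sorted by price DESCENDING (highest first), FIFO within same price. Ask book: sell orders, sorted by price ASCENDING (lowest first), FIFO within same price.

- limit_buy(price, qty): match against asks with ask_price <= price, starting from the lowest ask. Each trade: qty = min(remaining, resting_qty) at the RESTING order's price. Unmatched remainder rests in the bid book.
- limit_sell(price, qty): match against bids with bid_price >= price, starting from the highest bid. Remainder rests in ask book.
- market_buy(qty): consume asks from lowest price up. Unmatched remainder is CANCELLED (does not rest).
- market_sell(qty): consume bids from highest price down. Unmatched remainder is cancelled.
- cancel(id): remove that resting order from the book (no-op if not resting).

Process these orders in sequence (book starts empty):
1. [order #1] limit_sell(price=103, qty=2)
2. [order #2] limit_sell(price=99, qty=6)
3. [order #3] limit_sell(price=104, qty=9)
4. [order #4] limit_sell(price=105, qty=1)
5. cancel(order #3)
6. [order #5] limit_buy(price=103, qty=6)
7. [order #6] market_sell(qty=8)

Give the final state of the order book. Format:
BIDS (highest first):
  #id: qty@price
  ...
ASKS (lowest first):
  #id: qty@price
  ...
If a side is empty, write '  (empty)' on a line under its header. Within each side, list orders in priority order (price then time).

After op 1 [order #1] limit_sell(price=103, qty=2): fills=none; bids=[-] asks=[#1:2@103]
After op 2 [order #2] limit_sell(price=99, qty=6): fills=none; bids=[-] asks=[#2:6@99 #1:2@103]
After op 3 [order #3] limit_sell(price=104, qty=9): fills=none; bids=[-] asks=[#2:6@99 #1:2@103 #3:9@104]
After op 4 [order #4] limit_sell(price=105, qty=1): fills=none; bids=[-] asks=[#2:6@99 #1:2@103 #3:9@104 #4:1@105]
After op 5 cancel(order #3): fills=none; bids=[-] asks=[#2:6@99 #1:2@103 #4:1@105]
After op 6 [order #5] limit_buy(price=103, qty=6): fills=#5x#2:6@99; bids=[-] asks=[#1:2@103 #4:1@105]
After op 7 [order #6] market_sell(qty=8): fills=none; bids=[-] asks=[#1:2@103 #4:1@105]

Answer: BIDS (highest first):
  (empty)
ASKS (lowest first):
  #1: 2@103
  #4: 1@105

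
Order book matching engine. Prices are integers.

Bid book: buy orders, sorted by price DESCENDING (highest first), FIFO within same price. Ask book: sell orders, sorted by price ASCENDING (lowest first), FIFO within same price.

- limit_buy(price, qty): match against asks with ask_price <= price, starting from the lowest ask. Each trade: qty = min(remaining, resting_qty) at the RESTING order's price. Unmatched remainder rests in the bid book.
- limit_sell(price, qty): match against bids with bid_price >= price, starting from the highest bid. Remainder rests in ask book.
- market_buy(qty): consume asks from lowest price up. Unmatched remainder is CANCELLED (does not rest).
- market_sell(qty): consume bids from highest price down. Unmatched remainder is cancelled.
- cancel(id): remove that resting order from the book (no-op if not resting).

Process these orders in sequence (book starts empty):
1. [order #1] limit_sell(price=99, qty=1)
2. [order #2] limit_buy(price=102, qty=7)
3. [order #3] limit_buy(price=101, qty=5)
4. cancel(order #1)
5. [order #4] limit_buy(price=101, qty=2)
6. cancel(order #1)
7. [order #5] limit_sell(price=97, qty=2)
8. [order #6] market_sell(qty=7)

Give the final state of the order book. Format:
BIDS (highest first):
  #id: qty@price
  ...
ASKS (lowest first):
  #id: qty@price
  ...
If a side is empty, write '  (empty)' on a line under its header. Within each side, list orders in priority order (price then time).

Answer: BIDS (highest first):
  #3: 2@101
  #4: 2@101
ASKS (lowest first):
  (empty)

Derivation:
After op 1 [order #1] limit_sell(price=99, qty=1): fills=none; bids=[-] asks=[#1:1@99]
After op 2 [order #2] limit_buy(price=102, qty=7): fills=#2x#1:1@99; bids=[#2:6@102] asks=[-]
After op 3 [order #3] limit_buy(price=101, qty=5): fills=none; bids=[#2:6@102 #3:5@101] asks=[-]
After op 4 cancel(order #1): fills=none; bids=[#2:6@102 #3:5@101] asks=[-]
After op 5 [order #4] limit_buy(price=101, qty=2): fills=none; bids=[#2:6@102 #3:5@101 #4:2@101] asks=[-]
After op 6 cancel(order #1): fills=none; bids=[#2:6@102 #3:5@101 #4:2@101] asks=[-]
After op 7 [order #5] limit_sell(price=97, qty=2): fills=#2x#5:2@102; bids=[#2:4@102 #3:5@101 #4:2@101] asks=[-]
After op 8 [order #6] market_sell(qty=7): fills=#2x#6:4@102 #3x#6:3@101; bids=[#3:2@101 #4:2@101] asks=[-]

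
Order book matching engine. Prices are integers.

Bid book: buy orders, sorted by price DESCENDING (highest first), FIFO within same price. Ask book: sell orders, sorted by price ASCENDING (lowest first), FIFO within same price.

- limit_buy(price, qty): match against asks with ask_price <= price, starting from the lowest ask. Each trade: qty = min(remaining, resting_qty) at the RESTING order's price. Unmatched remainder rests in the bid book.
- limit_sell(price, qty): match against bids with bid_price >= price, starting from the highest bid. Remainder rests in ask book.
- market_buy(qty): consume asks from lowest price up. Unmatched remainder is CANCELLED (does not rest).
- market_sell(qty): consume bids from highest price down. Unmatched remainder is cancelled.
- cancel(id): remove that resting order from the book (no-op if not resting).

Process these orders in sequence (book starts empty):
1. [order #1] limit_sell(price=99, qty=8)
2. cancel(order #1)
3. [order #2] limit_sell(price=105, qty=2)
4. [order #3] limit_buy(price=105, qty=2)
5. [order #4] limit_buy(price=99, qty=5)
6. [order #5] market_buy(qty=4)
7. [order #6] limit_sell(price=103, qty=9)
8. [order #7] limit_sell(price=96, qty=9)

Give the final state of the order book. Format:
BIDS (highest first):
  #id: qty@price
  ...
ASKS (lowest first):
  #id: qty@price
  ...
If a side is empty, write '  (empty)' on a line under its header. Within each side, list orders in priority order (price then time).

After op 1 [order #1] limit_sell(price=99, qty=8): fills=none; bids=[-] asks=[#1:8@99]
After op 2 cancel(order #1): fills=none; bids=[-] asks=[-]
After op 3 [order #2] limit_sell(price=105, qty=2): fills=none; bids=[-] asks=[#2:2@105]
After op 4 [order #3] limit_buy(price=105, qty=2): fills=#3x#2:2@105; bids=[-] asks=[-]
After op 5 [order #4] limit_buy(price=99, qty=5): fills=none; bids=[#4:5@99] asks=[-]
After op 6 [order #5] market_buy(qty=4): fills=none; bids=[#4:5@99] asks=[-]
After op 7 [order #6] limit_sell(price=103, qty=9): fills=none; bids=[#4:5@99] asks=[#6:9@103]
After op 8 [order #7] limit_sell(price=96, qty=9): fills=#4x#7:5@99; bids=[-] asks=[#7:4@96 #6:9@103]

Answer: BIDS (highest first):
  (empty)
ASKS (lowest first):
  #7: 4@96
  #6: 9@103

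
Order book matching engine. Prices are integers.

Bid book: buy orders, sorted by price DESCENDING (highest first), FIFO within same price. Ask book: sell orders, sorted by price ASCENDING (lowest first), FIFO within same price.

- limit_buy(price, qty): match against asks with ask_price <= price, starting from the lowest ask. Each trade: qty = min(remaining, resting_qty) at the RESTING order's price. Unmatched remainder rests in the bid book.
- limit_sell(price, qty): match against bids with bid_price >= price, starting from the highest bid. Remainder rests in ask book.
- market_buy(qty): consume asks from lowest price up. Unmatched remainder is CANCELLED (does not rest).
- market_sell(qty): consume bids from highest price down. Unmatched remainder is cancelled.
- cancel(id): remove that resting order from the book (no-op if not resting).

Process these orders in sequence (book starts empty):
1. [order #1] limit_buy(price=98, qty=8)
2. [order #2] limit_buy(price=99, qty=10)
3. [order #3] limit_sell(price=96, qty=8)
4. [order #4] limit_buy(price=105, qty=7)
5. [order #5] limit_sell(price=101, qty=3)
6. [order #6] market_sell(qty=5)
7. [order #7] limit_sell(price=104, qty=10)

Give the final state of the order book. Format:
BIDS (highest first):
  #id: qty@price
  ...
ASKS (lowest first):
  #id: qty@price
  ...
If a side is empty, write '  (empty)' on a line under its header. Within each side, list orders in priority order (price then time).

After op 1 [order #1] limit_buy(price=98, qty=8): fills=none; bids=[#1:8@98] asks=[-]
After op 2 [order #2] limit_buy(price=99, qty=10): fills=none; bids=[#2:10@99 #1:8@98] asks=[-]
After op 3 [order #3] limit_sell(price=96, qty=8): fills=#2x#3:8@99; bids=[#2:2@99 #1:8@98] asks=[-]
After op 4 [order #4] limit_buy(price=105, qty=7): fills=none; bids=[#4:7@105 #2:2@99 #1:8@98] asks=[-]
After op 5 [order #5] limit_sell(price=101, qty=3): fills=#4x#5:3@105; bids=[#4:4@105 #2:2@99 #1:8@98] asks=[-]
After op 6 [order #6] market_sell(qty=5): fills=#4x#6:4@105 #2x#6:1@99; bids=[#2:1@99 #1:8@98] asks=[-]
After op 7 [order #7] limit_sell(price=104, qty=10): fills=none; bids=[#2:1@99 #1:8@98] asks=[#7:10@104]

Answer: BIDS (highest first):
  #2: 1@99
  #1: 8@98
ASKS (lowest first):
  #7: 10@104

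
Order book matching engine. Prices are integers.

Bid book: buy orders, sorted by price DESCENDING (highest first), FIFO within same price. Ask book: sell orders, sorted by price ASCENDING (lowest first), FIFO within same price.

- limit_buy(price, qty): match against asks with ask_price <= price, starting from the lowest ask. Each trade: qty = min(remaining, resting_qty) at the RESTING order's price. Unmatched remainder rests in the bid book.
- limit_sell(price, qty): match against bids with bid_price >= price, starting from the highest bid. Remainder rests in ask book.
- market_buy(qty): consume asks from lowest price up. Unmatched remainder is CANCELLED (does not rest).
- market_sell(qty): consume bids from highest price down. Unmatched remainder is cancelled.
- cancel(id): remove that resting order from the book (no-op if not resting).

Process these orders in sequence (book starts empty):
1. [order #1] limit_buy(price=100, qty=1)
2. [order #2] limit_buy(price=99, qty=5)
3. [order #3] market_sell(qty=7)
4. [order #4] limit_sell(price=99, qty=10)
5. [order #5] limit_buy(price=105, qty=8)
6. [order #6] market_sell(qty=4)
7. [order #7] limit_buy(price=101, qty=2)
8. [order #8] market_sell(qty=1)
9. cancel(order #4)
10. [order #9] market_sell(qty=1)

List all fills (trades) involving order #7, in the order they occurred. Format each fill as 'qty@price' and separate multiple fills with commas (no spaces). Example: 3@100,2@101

Answer: 2@99

Derivation:
After op 1 [order #1] limit_buy(price=100, qty=1): fills=none; bids=[#1:1@100] asks=[-]
After op 2 [order #2] limit_buy(price=99, qty=5): fills=none; bids=[#1:1@100 #2:5@99] asks=[-]
After op 3 [order #3] market_sell(qty=7): fills=#1x#3:1@100 #2x#3:5@99; bids=[-] asks=[-]
After op 4 [order #4] limit_sell(price=99, qty=10): fills=none; bids=[-] asks=[#4:10@99]
After op 5 [order #5] limit_buy(price=105, qty=8): fills=#5x#4:8@99; bids=[-] asks=[#4:2@99]
After op 6 [order #6] market_sell(qty=4): fills=none; bids=[-] asks=[#4:2@99]
After op 7 [order #7] limit_buy(price=101, qty=2): fills=#7x#4:2@99; bids=[-] asks=[-]
After op 8 [order #8] market_sell(qty=1): fills=none; bids=[-] asks=[-]
After op 9 cancel(order #4): fills=none; bids=[-] asks=[-]
After op 10 [order #9] market_sell(qty=1): fills=none; bids=[-] asks=[-]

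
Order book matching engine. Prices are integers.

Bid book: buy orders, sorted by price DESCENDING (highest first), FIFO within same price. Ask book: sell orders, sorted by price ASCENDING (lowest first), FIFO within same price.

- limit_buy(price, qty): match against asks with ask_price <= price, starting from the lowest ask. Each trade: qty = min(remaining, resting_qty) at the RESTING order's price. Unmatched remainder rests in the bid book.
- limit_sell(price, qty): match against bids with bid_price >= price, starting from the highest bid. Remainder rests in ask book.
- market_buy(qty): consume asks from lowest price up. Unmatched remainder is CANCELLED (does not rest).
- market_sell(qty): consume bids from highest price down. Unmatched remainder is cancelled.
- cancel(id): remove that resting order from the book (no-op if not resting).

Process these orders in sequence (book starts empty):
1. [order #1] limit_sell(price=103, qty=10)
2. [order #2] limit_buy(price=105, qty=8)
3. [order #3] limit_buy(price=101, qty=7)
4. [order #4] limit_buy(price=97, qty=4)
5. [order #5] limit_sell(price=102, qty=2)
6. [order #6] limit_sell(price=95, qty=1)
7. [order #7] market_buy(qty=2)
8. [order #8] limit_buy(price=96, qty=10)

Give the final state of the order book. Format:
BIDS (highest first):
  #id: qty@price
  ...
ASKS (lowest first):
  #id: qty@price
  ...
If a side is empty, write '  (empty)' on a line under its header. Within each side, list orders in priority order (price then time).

Answer: BIDS (highest first):
  #3: 6@101
  #4: 4@97
  #8: 10@96
ASKS (lowest first):
  #1: 2@103

Derivation:
After op 1 [order #1] limit_sell(price=103, qty=10): fills=none; bids=[-] asks=[#1:10@103]
After op 2 [order #2] limit_buy(price=105, qty=8): fills=#2x#1:8@103; bids=[-] asks=[#1:2@103]
After op 3 [order #3] limit_buy(price=101, qty=7): fills=none; bids=[#3:7@101] asks=[#1:2@103]
After op 4 [order #4] limit_buy(price=97, qty=4): fills=none; bids=[#3:7@101 #4:4@97] asks=[#1:2@103]
After op 5 [order #5] limit_sell(price=102, qty=2): fills=none; bids=[#3:7@101 #4:4@97] asks=[#5:2@102 #1:2@103]
After op 6 [order #6] limit_sell(price=95, qty=1): fills=#3x#6:1@101; bids=[#3:6@101 #4:4@97] asks=[#5:2@102 #1:2@103]
After op 7 [order #7] market_buy(qty=2): fills=#7x#5:2@102; bids=[#3:6@101 #4:4@97] asks=[#1:2@103]
After op 8 [order #8] limit_buy(price=96, qty=10): fills=none; bids=[#3:6@101 #4:4@97 #8:10@96] asks=[#1:2@103]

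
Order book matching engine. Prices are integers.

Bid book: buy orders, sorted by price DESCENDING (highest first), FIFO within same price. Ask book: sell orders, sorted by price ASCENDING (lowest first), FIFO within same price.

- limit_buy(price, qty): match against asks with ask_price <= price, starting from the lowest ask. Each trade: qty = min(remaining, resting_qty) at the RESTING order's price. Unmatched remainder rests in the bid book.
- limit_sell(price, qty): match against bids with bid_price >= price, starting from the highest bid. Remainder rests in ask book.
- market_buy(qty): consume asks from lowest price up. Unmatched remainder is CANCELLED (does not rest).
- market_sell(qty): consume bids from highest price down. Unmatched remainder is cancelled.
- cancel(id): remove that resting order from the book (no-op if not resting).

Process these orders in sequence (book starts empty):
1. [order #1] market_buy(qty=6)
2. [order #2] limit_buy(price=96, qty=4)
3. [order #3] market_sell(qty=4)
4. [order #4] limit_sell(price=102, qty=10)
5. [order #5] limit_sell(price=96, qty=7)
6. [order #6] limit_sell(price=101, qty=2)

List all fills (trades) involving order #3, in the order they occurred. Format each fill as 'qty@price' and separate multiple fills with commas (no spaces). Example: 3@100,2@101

After op 1 [order #1] market_buy(qty=6): fills=none; bids=[-] asks=[-]
After op 2 [order #2] limit_buy(price=96, qty=4): fills=none; bids=[#2:4@96] asks=[-]
After op 3 [order #3] market_sell(qty=4): fills=#2x#3:4@96; bids=[-] asks=[-]
After op 4 [order #4] limit_sell(price=102, qty=10): fills=none; bids=[-] asks=[#4:10@102]
After op 5 [order #5] limit_sell(price=96, qty=7): fills=none; bids=[-] asks=[#5:7@96 #4:10@102]
After op 6 [order #6] limit_sell(price=101, qty=2): fills=none; bids=[-] asks=[#5:7@96 #6:2@101 #4:10@102]

Answer: 4@96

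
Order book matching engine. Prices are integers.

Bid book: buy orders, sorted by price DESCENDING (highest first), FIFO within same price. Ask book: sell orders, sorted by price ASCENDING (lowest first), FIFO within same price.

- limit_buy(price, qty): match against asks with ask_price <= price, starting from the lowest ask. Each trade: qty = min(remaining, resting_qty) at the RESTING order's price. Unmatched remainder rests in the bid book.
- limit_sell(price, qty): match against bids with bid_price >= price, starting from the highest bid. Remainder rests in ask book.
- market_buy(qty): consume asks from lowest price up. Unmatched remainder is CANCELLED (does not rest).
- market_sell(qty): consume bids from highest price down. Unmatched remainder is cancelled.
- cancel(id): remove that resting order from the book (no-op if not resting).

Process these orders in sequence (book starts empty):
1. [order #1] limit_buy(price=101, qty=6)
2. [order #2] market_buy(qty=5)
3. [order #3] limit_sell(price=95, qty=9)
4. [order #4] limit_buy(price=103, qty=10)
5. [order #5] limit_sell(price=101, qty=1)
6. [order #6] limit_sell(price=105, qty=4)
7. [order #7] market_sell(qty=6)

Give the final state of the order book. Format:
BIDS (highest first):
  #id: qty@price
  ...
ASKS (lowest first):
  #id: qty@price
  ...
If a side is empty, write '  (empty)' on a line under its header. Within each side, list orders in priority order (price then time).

After op 1 [order #1] limit_buy(price=101, qty=6): fills=none; bids=[#1:6@101] asks=[-]
After op 2 [order #2] market_buy(qty=5): fills=none; bids=[#1:6@101] asks=[-]
After op 3 [order #3] limit_sell(price=95, qty=9): fills=#1x#3:6@101; bids=[-] asks=[#3:3@95]
After op 4 [order #4] limit_buy(price=103, qty=10): fills=#4x#3:3@95; bids=[#4:7@103] asks=[-]
After op 5 [order #5] limit_sell(price=101, qty=1): fills=#4x#5:1@103; bids=[#4:6@103] asks=[-]
After op 6 [order #6] limit_sell(price=105, qty=4): fills=none; bids=[#4:6@103] asks=[#6:4@105]
After op 7 [order #7] market_sell(qty=6): fills=#4x#7:6@103; bids=[-] asks=[#6:4@105]

Answer: BIDS (highest first):
  (empty)
ASKS (lowest first):
  #6: 4@105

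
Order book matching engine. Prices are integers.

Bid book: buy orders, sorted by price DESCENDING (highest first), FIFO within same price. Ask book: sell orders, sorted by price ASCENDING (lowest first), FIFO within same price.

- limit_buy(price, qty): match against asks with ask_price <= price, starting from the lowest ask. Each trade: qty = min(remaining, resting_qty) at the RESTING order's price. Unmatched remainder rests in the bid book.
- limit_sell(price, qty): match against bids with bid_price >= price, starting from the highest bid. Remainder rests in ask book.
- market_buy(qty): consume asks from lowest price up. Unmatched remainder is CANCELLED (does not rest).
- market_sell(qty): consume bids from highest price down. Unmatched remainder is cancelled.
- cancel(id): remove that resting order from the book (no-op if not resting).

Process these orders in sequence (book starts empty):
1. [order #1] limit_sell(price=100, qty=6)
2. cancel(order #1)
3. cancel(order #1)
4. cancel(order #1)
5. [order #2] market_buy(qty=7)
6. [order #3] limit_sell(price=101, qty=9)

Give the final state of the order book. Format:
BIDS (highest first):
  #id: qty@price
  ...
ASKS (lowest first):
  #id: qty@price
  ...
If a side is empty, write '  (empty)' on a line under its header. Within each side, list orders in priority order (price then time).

Answer: BIDS (highest first):
  (empty)
ASKS (lowest first):
  #3: 9@101

Derivation:
After op 1 [order #1] limit_sell(price=100, qty=6): fills=none; bids=[-] asks=[#1:6@100]
After op 2 cancel(order #1): fills=none; bids=[-] asks=[-]
After op 3 cancel(order #1): fills=none; bids=[-] asks=[-]
After op 4 cancel(order #1): fills=none; bids=[-] asks=[-]
After op 5 [order #2] market_buy(qty=7): fills=none; bids=[-] asks=[-]
After op 6 [order #3] limit_sell(price=101, qty=9): fills=none; bids=[-] asks=[#3:9@101]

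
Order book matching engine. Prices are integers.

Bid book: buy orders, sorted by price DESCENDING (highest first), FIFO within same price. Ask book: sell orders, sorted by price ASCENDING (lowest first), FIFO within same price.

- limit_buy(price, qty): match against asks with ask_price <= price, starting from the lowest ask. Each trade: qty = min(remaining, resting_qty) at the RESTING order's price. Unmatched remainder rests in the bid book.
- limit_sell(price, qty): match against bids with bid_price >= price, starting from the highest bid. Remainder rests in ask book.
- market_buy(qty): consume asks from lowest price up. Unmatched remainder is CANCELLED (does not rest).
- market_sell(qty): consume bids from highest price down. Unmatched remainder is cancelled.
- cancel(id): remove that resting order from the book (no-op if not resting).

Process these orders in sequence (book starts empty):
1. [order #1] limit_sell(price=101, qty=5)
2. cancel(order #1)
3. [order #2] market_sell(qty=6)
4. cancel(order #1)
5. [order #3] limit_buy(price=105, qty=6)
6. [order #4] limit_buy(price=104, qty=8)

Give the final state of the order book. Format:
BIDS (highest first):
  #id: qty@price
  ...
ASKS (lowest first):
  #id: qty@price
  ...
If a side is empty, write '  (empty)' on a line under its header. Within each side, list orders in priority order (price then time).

Answer: BIDS (highest first):
  #3: 6@105
  #4: 8@104
ASKS (lowest first):
  (empty)

Derivation:
After op 1 [order #1] limit_sell(price=101, qty=5): fills=none; bids=[-] asks=[#1:5@101]
After op 2 cancel(order #1): fills=none; bids=[-] asks=[-]
After op 3 [order #2] market_sell(qty=6): fills=none; bids=[-] asks=[-]
After op 4 cancel(order #1): fills=none; bids=[-] asks=[-]
After op 5 [order #3] limit_buy(price=105, qty=6): fills=none; bids=[#3:6@105] asks=[-]
After op 6 [order #4] limit_buy(price=104, qty=8): fills=none; bids=[#3:6@105 #4:8@104] asks=[-]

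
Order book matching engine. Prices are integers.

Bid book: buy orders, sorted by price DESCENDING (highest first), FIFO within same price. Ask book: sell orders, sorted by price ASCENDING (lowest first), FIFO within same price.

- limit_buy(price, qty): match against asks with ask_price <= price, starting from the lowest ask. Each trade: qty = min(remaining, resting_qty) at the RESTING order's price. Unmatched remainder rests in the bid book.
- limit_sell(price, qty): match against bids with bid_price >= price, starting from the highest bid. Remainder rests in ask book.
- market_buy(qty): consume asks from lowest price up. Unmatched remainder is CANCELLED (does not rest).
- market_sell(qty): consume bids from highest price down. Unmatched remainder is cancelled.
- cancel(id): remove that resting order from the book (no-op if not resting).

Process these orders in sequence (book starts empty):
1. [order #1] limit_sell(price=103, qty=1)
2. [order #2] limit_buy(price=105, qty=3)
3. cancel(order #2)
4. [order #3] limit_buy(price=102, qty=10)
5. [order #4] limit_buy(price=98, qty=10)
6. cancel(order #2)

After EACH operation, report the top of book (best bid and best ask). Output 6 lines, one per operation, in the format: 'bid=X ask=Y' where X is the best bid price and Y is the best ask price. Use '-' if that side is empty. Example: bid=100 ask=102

Answer: bid=- ask=103
bid=105 ask=-
bid=- ask=-
bid=102 ask=-
bid=102 ask=-
bid=102 ask=-

Derivation:
After op 1 [order #1] limit_sell(price=103, qty=1): fills=none; bids=[-] asks=[#1:1@103]
After op 2 [order #2] limit_buy(price=105, qty=3): fills=#2x#1:1@103; bids=[#2:2@105] asks=[-]
After op 3 cancel(order #2): fills=none; bids=[-] asks=[-]
After op 4 [order #3] limit_buy(price=102, qty=10): fills=none; bids=[#3:10@102] asks=[-]
After op 5 [order #4] limit_buy(price=98, qty=10): fills=none; bids=[#3:10@102 #4:10@98] asks=[-]
After op 6 cancel(order #2): fills=none; bids=[#3:10@102 #4:10@98] asks=[-]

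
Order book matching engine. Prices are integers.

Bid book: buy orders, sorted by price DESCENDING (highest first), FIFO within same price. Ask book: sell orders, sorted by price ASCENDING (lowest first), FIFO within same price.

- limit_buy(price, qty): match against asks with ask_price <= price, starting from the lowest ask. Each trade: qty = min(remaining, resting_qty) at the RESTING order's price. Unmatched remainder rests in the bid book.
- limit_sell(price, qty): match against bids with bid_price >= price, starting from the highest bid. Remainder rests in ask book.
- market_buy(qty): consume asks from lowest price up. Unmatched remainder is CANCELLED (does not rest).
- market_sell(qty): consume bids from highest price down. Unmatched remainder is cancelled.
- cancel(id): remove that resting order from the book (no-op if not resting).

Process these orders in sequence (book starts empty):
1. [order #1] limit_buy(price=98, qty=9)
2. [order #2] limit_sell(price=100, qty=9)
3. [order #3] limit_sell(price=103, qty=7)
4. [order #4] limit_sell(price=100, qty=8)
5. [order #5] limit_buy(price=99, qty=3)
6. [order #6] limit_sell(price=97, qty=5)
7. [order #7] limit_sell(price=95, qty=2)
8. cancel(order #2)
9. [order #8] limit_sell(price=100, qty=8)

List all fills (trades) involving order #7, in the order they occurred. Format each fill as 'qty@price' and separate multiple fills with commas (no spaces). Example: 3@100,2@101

After op 1 [order #1] limit_buy(price=98, qty=9): fills=none; bids=[#1:9@98] asks=[-]
After op 2 [order #2] limit_sell(price=100, qty=9): fills=none; bids=[#1:9@98] asks=[#2:9@100]
After op 3 [order #3] limit_sell(price=103, qty=7): fills=none; bids=[#1:9@98] asks=[#2:9@100 #3:7@103]
After op 4 [order #4] limit_sell(price=100, qty=8): fills=none; bids=[#1:9@98] asks=[#2:9@100 #4:8@100 #3:7@103]
After op 5 [order #5] limit_buy(price=99, qty=3): fills=none; bids=[#5:3@99 #1:9@98] asks=[#2:9@100 #4:8@100 #3:7@103]
After op 6 [order #6] limit_sell(price=97, qty=5): fills=#5x#6:3@99 #1x#6:2@98; bids=[#1:7@98] asks=[#2:9@100 #4:8@100 #3:7@103]
After op 7 [order #7] limit_sell(price=95, qty=2): fills=#1x#7:2@98; bids=[#1:5@98] asks=[#2:9@100 #4:8@100 #3:7@103]
After op 8 cancel(order #2): fills=none; bids=[#1:5@98] asks=[#4:8@100 #3:7@103]
After op 9 [order #8] limit_sell(price=100, qty=8): fills=none; bids=[#1:5@98] asks=[#4:8@100 #8:8@100 #3:7@103]

Answer: 2@98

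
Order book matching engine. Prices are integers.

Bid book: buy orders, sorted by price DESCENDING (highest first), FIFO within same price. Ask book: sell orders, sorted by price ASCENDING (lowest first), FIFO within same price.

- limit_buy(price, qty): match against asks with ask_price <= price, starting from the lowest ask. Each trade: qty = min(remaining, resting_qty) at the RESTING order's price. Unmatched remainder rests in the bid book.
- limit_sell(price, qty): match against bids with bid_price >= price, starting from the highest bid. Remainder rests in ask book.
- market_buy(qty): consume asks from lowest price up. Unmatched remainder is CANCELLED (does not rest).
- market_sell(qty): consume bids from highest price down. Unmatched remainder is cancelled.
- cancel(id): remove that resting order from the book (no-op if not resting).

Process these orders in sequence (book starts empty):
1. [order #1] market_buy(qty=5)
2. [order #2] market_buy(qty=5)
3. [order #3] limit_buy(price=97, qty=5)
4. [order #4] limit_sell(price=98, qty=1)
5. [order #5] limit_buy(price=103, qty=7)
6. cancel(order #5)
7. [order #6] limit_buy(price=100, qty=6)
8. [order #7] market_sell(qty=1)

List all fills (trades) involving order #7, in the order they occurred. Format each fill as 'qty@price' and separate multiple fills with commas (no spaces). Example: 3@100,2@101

After op 1 [order #1] market_buy(qty=5): fills=none; bids=[-] asks=[-]
After op 2 [order #2] market_buy(qty=5): fills=none; bids=[-] asks=[-]
After op 3 [order #3] limit_buy(price=97, qty=5): fills=none; bids=[#3:5@97] asks=[-]
After op 4 [order #4] limit_sell(price=98, qty=1): fills=none; bids=[#3:5@97] asks=[#4:1@98]
After op 5 [order #5] limit_buy(price=103, qty=7): fills=#5x#4:1@98; bids=[#5:6@103 #3:5@97] asks=[-]
After op 6 cancel(order #5): fills=none; bids=[#3:5@97] asks=[-]
After op 7 [order #6] limit_buy(price=100, qty=6): fills=none; bids=[#6:6@100 #3:5@97] asks=[-]
After op 8 [order #7] market_sell(qty=1): fills=#6x#7:1@100; bids=[#6:5@100 #3:5@97] asks=[-]

Answer: 1@100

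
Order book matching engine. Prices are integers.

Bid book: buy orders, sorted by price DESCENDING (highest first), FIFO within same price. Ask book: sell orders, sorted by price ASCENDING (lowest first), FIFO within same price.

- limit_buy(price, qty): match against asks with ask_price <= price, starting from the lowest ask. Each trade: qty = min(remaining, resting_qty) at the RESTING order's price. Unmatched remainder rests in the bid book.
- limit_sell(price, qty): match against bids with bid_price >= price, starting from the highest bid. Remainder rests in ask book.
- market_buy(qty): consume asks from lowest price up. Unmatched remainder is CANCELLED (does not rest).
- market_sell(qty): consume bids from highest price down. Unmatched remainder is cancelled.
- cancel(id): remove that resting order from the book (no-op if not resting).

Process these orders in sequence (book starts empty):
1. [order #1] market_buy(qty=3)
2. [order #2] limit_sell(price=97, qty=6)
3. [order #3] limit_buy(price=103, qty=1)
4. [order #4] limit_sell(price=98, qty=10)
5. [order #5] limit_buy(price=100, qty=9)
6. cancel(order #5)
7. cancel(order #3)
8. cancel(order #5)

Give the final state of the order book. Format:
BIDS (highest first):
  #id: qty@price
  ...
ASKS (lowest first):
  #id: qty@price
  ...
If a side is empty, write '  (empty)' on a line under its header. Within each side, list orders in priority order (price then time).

After op 1 [order #1] market_buy(qty=3): fills=none; bids=[-] asks=[-]
After op 2 [order #2] limit_sell(price=97, qty=6): fills=none; bids=[-] asks=[#2:6@97]
After op 3 [order #3] limit_buy(price=103, qty=1): fills=#3x#2:1@97; bids=[-] asks=[#2:5@97]
After op 4 [order #4] limit_sell(price=98, qty=10): fills=none; bids=[-] asks=[#2:5@97 #4:10@98]
After op 5 [order #5] limit_buy(price=100, qty=9): fills=#5x#2:5@97 #5x#4:4@98; bids=[-] asks=[#4:6@98]
After op 6 cancel(order #5): fills=none; bids=[-] asks=[#4:6@98]
After op 7 cancel(order #3): fills=none; bids=[-] asks=[#4:6@98]
After op 8 cancel(order #5): fills=none; bids=[-] asks=[#4:6@98]

Answer: BIDS (highest first):
  (empty)
ASKS (lowest first):
  #4: 6@98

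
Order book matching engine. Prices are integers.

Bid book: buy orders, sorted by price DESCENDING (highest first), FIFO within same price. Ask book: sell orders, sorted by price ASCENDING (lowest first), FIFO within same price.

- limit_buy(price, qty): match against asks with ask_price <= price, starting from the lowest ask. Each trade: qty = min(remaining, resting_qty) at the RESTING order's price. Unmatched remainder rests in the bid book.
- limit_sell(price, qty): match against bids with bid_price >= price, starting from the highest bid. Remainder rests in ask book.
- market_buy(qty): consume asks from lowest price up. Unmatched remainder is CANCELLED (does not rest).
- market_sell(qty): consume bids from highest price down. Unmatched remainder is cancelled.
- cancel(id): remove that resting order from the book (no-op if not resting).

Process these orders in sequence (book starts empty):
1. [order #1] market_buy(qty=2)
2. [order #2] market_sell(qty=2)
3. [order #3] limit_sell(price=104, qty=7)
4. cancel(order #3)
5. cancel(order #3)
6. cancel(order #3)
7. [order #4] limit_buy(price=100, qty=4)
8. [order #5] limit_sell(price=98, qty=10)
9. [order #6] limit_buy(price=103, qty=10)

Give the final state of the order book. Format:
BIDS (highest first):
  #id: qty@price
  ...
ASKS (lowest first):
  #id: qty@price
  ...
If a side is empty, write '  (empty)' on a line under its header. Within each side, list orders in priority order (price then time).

After op 1 [order #1] market_buy(qty=2): fills=none; bids=[-] asks=[-]
After op 2 [order #2] market_sell(qty=2): fills=none; bids=[-] asks=[-]
After op 3 [order #3] limit_sell(price=104, qty=7): fills=none; bids=[-] asks=[#3:7@104]
After op 4 cancel(order #3): fills=none; bids=[-] asks=[-]
After op 5 cancel(order #3): fills=none; bids=[-] asks=[-]
After op 6 cancel(order #3): fills=none; bids=[-] asks=[-]
After op 7 [order #4] limit_buy(price=100, qty=4): fills=none; bids=[#4:4@100] asks=[-]
After op 8 [order #5] limit_sell(price=98, qty=10): fills=#4x#5:4@100; bids=[-] asks=[#5:6@98]
After op 9 [order #6] limit_buy(price=103, qty=10): fills=#6x#5:6@98; bids=[#6:4@103] asks=[-]

Answer: BIDS (highest first):
  #6: 4@103
ASKS (lowest first):
  (empty)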